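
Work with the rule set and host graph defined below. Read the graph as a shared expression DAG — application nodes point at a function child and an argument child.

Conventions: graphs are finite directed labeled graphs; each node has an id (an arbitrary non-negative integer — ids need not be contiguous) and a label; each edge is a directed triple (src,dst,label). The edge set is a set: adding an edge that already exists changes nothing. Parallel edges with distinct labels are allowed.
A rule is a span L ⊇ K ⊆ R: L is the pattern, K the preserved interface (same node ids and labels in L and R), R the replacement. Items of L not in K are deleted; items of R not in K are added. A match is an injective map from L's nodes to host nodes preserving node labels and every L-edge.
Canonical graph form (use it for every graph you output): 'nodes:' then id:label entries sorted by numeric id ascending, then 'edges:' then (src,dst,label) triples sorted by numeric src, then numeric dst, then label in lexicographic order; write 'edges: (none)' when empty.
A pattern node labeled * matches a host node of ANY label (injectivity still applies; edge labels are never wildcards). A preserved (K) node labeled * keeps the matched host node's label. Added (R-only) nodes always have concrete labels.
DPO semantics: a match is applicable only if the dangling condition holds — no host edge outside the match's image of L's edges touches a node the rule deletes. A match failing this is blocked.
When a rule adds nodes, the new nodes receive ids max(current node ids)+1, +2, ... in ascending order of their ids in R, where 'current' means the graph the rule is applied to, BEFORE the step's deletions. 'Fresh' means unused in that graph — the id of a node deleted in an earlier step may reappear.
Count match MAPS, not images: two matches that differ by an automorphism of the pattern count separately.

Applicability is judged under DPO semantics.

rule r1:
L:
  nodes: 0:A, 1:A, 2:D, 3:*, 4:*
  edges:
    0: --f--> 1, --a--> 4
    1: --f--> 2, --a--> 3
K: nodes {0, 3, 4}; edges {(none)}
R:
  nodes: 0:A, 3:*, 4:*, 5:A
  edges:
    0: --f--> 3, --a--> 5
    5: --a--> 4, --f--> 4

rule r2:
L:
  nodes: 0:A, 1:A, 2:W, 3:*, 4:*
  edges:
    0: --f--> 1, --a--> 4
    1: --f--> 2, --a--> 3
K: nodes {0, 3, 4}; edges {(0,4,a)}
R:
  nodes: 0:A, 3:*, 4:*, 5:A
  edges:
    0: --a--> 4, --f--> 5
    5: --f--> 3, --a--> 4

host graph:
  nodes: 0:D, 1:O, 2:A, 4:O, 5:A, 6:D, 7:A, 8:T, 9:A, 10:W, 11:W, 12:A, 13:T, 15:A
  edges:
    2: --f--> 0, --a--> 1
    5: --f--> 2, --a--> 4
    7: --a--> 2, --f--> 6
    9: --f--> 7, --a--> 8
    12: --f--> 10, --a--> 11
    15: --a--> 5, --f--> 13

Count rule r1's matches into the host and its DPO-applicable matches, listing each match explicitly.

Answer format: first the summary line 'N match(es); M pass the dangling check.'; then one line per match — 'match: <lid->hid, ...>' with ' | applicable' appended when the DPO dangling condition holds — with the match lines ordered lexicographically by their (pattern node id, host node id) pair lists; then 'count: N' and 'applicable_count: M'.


2 match(es); 1 pass the dangling check.
match: 0->5, 1->2, 2->0, 3->1, 4->4
match: 0->9, 1->7, 2->6, 3->2, 4->8 | applicable
count: 2
applicable_count: 1


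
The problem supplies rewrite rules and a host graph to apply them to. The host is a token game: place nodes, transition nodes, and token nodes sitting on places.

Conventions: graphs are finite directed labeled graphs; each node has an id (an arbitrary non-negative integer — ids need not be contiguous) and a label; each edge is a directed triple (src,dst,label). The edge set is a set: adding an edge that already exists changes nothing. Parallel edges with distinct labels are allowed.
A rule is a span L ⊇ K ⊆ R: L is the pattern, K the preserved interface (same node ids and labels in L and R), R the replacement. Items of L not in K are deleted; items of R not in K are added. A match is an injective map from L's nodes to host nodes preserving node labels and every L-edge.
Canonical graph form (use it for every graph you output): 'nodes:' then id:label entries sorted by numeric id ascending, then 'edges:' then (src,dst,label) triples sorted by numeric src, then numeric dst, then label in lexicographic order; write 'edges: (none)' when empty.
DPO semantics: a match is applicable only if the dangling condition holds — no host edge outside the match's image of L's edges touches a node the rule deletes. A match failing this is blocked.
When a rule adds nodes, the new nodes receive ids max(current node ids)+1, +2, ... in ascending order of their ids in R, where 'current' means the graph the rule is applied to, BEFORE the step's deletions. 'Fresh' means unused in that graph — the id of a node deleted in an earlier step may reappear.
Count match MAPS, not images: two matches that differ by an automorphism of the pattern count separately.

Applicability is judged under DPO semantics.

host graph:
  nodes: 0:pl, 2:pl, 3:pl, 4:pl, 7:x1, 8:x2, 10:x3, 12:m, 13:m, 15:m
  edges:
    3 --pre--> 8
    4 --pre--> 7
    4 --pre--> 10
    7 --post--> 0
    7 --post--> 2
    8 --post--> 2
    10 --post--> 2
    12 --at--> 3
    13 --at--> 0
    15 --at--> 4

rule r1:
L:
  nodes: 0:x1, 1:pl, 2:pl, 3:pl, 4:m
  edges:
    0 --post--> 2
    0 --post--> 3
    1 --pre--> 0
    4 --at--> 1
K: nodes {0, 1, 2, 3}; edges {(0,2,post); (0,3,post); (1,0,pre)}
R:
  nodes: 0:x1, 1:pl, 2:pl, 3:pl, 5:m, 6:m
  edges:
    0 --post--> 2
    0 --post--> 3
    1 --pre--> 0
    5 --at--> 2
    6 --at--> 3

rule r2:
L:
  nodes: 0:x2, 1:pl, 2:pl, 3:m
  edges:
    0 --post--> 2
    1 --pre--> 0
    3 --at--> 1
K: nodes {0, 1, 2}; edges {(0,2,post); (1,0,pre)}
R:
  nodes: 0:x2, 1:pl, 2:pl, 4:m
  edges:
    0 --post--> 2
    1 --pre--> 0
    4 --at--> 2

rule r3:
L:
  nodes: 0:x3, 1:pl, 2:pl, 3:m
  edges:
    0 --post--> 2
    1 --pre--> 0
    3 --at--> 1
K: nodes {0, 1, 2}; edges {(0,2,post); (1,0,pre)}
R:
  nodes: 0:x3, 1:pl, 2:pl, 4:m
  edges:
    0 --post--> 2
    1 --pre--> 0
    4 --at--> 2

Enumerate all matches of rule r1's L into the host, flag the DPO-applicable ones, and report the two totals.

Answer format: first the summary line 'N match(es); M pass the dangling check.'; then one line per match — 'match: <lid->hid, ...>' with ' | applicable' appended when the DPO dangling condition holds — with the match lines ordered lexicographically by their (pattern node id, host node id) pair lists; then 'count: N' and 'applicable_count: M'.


2 match(es); 2 pass the dangling check.
match: 0->7, 1->4, 2->0, 3->2, 4->15 | applicable
match: 0->7, 1->4, 2->2, 3->0, 4->15 | applicable
count: 2
applicable_count: 2


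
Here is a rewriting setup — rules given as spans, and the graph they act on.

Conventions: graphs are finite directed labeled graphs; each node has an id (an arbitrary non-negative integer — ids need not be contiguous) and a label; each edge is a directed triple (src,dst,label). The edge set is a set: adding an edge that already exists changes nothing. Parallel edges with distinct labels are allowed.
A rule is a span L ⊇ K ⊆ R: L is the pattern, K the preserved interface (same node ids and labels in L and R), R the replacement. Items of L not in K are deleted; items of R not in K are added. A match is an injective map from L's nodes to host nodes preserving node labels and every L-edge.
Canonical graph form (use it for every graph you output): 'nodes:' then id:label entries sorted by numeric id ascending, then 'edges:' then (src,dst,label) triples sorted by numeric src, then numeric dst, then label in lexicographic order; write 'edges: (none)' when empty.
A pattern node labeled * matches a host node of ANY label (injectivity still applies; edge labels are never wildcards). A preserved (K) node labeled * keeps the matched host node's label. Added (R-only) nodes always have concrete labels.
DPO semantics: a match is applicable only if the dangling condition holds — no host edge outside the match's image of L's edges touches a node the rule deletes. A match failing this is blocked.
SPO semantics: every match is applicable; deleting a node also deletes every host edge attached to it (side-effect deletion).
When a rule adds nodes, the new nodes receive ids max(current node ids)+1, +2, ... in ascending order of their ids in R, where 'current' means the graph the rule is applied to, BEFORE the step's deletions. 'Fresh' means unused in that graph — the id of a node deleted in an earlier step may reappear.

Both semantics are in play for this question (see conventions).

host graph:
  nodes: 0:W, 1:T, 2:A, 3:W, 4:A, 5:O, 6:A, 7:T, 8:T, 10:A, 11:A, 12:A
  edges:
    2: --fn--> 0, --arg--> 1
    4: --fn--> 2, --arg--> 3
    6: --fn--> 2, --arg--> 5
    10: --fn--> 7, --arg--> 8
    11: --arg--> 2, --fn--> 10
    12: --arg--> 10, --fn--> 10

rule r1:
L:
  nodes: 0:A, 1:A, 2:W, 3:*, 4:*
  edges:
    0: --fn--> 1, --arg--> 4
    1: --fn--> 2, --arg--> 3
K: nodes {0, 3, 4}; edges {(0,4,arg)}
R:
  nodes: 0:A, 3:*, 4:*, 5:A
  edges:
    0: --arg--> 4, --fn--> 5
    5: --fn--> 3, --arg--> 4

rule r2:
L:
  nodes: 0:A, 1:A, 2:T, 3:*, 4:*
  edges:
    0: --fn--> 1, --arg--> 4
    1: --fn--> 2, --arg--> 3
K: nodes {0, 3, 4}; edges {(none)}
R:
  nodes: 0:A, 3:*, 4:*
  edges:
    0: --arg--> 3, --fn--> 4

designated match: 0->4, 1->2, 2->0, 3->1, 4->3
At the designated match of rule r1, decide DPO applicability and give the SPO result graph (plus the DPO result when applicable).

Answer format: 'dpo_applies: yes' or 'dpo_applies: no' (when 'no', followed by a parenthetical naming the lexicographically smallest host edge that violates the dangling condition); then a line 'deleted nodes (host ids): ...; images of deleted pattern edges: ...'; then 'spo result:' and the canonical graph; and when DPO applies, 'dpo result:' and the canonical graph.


dpo_applies: no
(the rule deletes node 2, which keeps host edge (6,2,fn) outside the match image — the dangling condition fails, DPO blocks; SPO proceeds and side-deletes such edges)
deleted nodes (host ids): 0, 2; images of deleted pattern edges: (2,0,fn); (2,1,arg); (4,2,fn)
spo result:
nodes: 1:T, 3:W, 4:A, 5:O, 6:A, 7:T, 8:T, 10:A, 11:A, 12:A, 13:A
edges: (4,3,arg); (4,13,fn); (6,5,arg); (10,7,fn); (10,8,arg); (11,10,fn); (12,10,arg); (12,10,fn); (13,1,fn); (13,3,arg)


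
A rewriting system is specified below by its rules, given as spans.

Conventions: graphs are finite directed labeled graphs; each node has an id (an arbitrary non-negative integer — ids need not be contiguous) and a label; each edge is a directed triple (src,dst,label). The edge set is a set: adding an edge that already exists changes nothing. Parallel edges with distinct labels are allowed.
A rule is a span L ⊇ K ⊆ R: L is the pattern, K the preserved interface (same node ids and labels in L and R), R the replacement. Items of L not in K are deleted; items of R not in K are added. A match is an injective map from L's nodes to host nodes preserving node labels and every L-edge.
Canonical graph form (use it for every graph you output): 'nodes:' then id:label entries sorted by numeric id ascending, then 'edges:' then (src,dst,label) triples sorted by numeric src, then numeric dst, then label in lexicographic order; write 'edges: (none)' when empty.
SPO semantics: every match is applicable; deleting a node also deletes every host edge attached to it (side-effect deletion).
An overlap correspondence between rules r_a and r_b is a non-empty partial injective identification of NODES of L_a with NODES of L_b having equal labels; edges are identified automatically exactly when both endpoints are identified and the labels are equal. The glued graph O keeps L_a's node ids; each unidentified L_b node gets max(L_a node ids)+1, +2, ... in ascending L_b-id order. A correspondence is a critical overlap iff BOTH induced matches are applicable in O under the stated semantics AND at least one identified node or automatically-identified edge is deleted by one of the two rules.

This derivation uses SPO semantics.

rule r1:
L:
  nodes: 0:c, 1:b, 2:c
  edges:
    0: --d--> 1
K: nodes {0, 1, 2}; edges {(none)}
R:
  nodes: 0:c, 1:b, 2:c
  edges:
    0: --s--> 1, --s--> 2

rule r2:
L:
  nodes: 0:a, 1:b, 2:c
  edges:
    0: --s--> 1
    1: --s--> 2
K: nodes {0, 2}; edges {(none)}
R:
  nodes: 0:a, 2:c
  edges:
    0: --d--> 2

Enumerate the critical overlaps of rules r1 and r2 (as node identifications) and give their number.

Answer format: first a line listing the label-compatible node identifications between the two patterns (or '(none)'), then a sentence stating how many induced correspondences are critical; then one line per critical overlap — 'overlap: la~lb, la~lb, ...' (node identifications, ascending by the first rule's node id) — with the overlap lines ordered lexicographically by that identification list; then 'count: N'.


label-compatible node identifications between L(r1) and L(r2): 0~2, 1~1, 2~2
3 of the induced correspondences are critical overlaps of r1 and r2.
overlap: 0~2, 1~1
overlap: 1~1
overlap: 1~1, 2~2
count: 3


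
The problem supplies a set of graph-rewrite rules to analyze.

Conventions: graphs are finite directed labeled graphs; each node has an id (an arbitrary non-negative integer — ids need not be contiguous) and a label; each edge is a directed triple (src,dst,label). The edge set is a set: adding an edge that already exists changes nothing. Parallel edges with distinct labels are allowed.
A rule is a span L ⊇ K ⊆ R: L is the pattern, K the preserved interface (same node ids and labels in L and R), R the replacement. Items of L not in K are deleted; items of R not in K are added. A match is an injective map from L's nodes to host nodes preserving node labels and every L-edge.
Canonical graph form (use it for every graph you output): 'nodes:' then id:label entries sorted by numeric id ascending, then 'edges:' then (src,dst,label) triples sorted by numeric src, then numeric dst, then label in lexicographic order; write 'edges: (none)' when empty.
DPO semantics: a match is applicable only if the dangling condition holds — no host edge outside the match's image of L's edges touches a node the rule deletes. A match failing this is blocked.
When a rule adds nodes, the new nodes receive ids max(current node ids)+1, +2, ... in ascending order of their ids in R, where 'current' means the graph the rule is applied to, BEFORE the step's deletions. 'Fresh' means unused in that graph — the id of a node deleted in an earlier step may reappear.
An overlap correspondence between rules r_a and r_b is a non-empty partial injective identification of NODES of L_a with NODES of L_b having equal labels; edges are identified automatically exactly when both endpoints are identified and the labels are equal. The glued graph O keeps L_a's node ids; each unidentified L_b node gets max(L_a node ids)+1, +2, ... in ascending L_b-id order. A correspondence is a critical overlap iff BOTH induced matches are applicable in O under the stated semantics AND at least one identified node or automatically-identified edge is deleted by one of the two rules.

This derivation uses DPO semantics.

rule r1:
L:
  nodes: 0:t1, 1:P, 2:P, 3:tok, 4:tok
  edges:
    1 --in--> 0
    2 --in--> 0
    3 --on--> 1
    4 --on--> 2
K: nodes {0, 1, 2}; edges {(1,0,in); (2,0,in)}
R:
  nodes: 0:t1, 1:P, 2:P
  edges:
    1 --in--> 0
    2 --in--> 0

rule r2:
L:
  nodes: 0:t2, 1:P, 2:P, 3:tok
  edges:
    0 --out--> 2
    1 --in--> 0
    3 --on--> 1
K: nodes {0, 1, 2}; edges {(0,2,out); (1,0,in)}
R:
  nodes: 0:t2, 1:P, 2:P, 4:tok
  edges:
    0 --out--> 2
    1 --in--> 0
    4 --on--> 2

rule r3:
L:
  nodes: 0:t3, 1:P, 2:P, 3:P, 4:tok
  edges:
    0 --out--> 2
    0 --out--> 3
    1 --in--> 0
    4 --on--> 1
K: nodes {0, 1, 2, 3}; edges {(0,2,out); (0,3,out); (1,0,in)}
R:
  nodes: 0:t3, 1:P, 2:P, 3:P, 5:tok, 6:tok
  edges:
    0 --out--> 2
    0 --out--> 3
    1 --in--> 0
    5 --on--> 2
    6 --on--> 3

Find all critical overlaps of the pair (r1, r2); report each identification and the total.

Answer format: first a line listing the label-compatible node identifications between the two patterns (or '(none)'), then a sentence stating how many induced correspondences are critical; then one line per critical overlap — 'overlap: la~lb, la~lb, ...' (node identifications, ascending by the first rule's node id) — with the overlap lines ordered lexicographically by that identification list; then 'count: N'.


label-compatible node identifications between L(r1) and L(r2): 1~1, 1~2, 2~1, 2~2, 3~3, 4~3
4 of the induced correspondences are critical overlaps of r1 and r2.
overlap: 1~1, 2~2, 3~3
overlap: 1~1, 3~3
overlap: 1~2, 2~1, 4~3
overlap: 2~1, 4~3
count: 4


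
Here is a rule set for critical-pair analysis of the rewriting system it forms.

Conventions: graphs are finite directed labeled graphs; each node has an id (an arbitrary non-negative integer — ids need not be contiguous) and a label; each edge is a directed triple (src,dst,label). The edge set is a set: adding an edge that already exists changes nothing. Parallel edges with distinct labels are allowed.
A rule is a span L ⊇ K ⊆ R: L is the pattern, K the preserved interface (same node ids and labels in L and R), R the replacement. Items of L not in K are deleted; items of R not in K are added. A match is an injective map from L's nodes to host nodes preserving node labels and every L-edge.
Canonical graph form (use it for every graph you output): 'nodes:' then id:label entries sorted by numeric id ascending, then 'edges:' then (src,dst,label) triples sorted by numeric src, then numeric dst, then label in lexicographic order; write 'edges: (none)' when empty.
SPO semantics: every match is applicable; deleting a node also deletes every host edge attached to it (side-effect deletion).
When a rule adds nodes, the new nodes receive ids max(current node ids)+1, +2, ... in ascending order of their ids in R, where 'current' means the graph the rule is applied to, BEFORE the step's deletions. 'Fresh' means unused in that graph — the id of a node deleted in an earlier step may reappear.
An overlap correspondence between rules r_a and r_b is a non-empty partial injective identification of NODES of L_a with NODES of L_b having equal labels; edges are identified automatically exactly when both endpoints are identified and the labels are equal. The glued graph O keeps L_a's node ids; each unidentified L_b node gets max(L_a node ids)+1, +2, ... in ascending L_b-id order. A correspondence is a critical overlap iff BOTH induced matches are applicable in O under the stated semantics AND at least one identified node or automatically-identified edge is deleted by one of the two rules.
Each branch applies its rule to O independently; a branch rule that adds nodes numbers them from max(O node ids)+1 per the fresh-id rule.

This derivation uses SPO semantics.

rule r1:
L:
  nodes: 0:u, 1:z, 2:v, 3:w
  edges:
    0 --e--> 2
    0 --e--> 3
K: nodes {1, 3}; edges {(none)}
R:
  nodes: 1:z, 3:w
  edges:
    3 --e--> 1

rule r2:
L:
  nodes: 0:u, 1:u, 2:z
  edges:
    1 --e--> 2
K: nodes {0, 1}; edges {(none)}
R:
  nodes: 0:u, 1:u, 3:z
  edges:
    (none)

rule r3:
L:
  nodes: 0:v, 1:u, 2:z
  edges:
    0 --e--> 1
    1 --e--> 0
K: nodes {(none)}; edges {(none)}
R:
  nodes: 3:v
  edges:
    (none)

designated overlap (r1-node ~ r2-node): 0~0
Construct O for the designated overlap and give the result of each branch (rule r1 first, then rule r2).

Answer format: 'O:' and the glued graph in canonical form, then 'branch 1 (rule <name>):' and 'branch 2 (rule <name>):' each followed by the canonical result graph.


O:
nodes: 0:u, 1:z, 2:v, 3:w, 4:u, 5:z
edges: (0,2,e); (0,3,e); (4,5,e)
branch 1 (rule r1):
nodes: 1:z, 3:w, 4:u, 5:z
edges: (3,1,e); (4,5,e)
branch 2 (rule r2):
nodes: 0:u, 1:z, 2:v, 3:w, 4:u, 6:z
edges: (0,2,e); (0,3,e)


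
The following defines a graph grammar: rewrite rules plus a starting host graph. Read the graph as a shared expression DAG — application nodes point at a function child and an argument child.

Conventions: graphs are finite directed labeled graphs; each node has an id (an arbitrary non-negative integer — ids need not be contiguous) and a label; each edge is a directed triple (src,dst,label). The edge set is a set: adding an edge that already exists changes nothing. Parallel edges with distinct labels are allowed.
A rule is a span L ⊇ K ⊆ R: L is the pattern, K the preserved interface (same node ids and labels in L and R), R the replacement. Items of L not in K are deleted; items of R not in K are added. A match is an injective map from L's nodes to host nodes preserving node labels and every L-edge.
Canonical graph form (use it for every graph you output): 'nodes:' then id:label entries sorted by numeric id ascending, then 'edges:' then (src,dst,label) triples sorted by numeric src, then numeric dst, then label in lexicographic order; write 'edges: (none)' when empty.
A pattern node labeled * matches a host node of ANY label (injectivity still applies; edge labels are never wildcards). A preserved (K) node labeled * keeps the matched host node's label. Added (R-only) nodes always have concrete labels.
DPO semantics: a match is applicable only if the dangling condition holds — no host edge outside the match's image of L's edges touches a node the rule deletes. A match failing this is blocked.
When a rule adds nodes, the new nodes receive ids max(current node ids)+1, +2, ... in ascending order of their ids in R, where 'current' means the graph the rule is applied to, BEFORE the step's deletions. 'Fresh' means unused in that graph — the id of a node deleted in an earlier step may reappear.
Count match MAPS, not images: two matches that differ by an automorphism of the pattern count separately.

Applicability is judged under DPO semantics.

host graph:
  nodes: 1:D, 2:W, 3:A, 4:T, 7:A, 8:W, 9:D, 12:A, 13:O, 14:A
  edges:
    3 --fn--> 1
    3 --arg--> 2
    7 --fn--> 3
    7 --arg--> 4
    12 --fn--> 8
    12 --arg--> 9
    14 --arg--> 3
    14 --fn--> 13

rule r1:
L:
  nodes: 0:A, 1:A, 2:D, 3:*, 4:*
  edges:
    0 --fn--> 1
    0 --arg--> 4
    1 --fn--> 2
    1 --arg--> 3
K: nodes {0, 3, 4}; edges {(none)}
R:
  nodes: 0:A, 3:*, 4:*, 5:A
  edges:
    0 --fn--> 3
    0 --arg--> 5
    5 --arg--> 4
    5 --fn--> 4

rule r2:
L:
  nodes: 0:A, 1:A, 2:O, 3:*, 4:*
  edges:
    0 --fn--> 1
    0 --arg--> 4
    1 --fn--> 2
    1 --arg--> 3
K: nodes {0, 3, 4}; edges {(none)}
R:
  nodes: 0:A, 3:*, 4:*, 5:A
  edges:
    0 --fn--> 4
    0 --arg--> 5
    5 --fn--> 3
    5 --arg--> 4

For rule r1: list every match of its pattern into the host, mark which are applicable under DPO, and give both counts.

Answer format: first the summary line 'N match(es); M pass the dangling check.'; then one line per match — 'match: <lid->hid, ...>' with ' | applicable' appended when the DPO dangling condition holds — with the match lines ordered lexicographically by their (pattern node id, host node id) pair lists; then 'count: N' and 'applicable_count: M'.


1 match(es); 0 pass the dangling check.
match: 0->7, 1->3, 2->1, 3->2, 4->4
count: 1
applicable_count: 0


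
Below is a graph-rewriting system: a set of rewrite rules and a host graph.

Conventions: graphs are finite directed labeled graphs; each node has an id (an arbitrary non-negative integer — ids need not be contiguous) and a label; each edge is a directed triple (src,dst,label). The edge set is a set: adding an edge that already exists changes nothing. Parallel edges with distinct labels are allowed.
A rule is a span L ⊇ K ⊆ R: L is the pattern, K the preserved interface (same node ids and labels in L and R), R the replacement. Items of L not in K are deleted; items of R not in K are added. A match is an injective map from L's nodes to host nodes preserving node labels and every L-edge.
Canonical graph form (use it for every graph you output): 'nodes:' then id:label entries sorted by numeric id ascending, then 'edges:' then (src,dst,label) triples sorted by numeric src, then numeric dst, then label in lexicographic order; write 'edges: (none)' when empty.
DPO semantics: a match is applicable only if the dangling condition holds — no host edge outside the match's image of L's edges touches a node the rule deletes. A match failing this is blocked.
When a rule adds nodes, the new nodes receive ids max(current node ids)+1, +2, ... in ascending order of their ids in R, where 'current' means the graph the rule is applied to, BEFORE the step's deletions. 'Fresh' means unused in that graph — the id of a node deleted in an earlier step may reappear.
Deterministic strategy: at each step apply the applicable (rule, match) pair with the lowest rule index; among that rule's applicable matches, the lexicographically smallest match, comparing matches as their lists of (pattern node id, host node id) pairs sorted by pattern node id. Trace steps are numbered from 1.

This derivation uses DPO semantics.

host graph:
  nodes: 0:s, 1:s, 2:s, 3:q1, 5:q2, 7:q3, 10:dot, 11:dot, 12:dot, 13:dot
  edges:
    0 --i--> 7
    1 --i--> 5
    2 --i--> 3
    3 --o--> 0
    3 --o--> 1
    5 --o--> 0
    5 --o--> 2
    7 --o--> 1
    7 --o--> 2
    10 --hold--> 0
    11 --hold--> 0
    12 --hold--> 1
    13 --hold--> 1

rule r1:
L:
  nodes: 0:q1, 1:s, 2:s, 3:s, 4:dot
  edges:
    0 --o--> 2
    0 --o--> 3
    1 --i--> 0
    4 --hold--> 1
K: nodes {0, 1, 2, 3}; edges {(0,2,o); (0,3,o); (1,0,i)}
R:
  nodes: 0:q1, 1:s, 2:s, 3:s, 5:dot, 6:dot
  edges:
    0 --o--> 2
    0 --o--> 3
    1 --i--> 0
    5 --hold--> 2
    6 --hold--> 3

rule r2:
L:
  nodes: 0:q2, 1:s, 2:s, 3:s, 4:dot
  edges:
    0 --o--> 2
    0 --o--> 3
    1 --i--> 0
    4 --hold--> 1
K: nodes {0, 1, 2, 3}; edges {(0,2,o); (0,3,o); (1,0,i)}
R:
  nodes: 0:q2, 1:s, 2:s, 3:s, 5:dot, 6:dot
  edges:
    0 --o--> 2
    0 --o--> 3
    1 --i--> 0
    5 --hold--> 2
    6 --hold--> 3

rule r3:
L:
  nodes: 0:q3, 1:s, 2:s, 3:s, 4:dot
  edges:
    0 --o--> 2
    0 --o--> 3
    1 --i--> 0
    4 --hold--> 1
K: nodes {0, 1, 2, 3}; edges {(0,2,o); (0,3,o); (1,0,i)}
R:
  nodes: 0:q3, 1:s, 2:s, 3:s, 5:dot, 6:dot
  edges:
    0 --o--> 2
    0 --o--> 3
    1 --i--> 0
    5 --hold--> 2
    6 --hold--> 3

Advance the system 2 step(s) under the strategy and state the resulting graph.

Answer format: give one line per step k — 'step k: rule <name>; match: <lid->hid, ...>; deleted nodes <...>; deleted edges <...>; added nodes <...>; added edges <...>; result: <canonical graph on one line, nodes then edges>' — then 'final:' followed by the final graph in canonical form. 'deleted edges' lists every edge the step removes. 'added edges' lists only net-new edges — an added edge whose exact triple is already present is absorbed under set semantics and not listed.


step 1: rule r2; match: 0->5, 1->1, 2->0, 3->2, 4->12; deleted nodes 12; deleted edges (12,1,hold); added nodes 14, 15; added edges (14,0,hold); (15,2,hold); result: nodes: 0:s, 1:s, 2:s, 3:q1, 5:q2, 7:q3, 10:dot, 11:dot, 13:dot, 14:dot, 15:dot edges: (0,7,i); (1,5,i); (2,3,i); (3,0,o); (3,1,o); (5,0,o); (5,2,o); (7,1,o); (7,2,o); (10,0,hold); (11,0,hold); (13,1,hold); (14,0,hold); (15,2,hold)
step 2: rule r1; match: 0->3, 1->2, 2->0, 3->1, 4->15; deleted nodes 15; deleted edges (15,2,hold); added nodes 16, 17; added edges (16,0,hold); (17,1,hold); result: nodes: 0:s, 1:s, 2:s, 3:q1, 5:q2, 7:q3, 10:dot, 11:dot, 13:dot, 14:dot, 16:dot, 17:dot edges: (0,7,i); (1,5,i); (2,3,i); (3,0,o); (3,1,o); (5,0,o); (5,2,o); (7,1,o); (7,2,o); (10,0,hold); (11,0,hold); (13,1,hold); (14,0,hold); (16,0,hold); (17,1,hold)
final:
nodes: 0:s, 1:s, 2:s, 3:q1, 5:q2, 7:q3, 10:dot, 11:dot, 13:dot, 14:dot, 16:dot, 17:dot
edges: (0,7,i); (1,5,i); (2,3,i); (3,0,o); (3,1,o); (5,0,o); (5,2,o); (7,1,o); (7,2,o); (10,0,hold); (11,0,hold); (13,1,hold); (14,0,hold); (16,0,hold); (17,1,hold)


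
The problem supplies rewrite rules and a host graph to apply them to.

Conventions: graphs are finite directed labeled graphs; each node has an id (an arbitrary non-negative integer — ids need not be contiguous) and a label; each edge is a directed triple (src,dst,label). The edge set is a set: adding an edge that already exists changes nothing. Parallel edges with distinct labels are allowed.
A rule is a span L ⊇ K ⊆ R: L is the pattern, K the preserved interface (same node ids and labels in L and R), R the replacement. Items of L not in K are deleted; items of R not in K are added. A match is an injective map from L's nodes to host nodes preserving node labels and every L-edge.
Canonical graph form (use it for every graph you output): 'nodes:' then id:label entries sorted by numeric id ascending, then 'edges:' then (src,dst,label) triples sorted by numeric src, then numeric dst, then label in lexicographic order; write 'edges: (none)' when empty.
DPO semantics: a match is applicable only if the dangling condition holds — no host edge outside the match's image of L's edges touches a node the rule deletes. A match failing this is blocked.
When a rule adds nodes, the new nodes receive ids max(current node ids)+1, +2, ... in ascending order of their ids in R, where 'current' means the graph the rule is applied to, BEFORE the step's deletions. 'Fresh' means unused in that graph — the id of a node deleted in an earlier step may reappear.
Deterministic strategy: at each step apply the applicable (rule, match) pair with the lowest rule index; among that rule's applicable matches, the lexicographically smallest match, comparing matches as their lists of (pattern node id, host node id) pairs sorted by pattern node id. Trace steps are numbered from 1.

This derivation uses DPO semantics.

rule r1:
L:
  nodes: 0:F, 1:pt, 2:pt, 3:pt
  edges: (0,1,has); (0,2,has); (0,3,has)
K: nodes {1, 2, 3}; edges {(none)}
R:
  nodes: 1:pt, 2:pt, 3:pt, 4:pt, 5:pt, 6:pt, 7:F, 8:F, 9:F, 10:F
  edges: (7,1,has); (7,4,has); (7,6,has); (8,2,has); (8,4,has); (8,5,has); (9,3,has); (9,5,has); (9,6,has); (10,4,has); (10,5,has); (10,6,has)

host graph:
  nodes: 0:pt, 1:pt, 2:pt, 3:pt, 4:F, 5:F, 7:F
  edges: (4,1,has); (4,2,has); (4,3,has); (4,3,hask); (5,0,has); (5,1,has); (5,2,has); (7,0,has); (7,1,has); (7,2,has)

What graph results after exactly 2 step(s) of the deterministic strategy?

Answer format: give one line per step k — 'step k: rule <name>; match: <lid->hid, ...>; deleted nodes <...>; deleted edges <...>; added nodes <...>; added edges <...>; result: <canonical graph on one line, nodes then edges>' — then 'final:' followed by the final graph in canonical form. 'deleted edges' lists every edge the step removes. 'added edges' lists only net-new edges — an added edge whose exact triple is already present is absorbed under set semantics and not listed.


step 1: rule r1; match: 0->5, 1->0, 2->1, 3->2; deleted nodes 5; deleted edges (5,0,has); (5,1,has); (5,2,has); added nodes 8, 9, 10, 11, 12, 13, 14; added edges (11,0,has); (11,8,has); (11,10,has); (12,1,has); (12,8,has); (12,9,has); (13,2,has); (13,9,has); (13,10,has); (14,8,has); (14,9,has); (14,10,has); result: nodes: 0:pt, 1:pt, 2:pt, 3:pt, 4:F, 7:F, 8:pt, 9:pt, 10:pt, 11:F, 12:F, 13:F, 14:F edges: (4,1,has); (4,2,has); (4,3,has); (4,3,hask); (7,0,has); (7,1,has); (7,2,has); (11,0,has); (11,8,has); (11,10,has); (12,1,has); (12,8,has); (12,9,has); (13,2,has); (13,9,has); (13,10,has); (14,8,has); (14,9,has); (14,10,has)
step 2: rule r1; match: 0->7, 1->0, 2->1, 3->2; deleted nodes 7; deleted edges (7,0,has); (7,1,has); (7,2,has); added nodes 15, 16, 17, 18, 19, 20, 21; added edges (18,0,has); (18,15,has); (18,17,has); (19,1,has); (19,15,has); (19,16,has); (20,2,has); (20,16,has); (20,17,has); (21,15,has); (21,16,has); (21,17,has); result: nodes: 0:pt, 1:pt, 2:pt, 3:pt, 4:F, 8:pt, 9:pt, 10:pt, 11:F, 12:F, 13:F, 14:F, 15:pt, 16:pt, 17:pt, 18:F, 19:F, 20:F, 21:F edges: (4,1,has); (4,2,has); (4,3,has); (4,3,hask); (11,0,has); (11,8,has); (11,10,has); (12,1,has); (12,8,has); (12,9,has); (13,2,has); (13,9,has); (13,10,has); (14,8,has); (14,9,has); (14,10,has); (18,0,has); (18,15,has); (18,17,has); (19,1,has); (19,15,has); (19,16,has); (20,2,has); (20,16,has); (20,17,has); (21,15,has); (21,16,has); (21,17,has)
final:
nodes: 0:pt, 1:pt, 2:pt, 3:pt, 4:F, 8:pt, 9:pt, 10:pt, 11:F, 12:F, 13:F, 14:F, 15:pt, 16:pt, 17:pt, 18:F, 19:F, 20:F, 21:F
edges: (4,1,has); (4,2,has); (4,3,has); (4,3,hask); (11,0,has); (11,8,has); (11,10,has); (12,1,has); (12,8,has); (12,9,has); (13,2,has); (13,9,has); (13,10,has); (14,8,has); (14,9,has); (14,10,has); (18,0,has); (18,15,has); (18,17,has); (19,1,has); (19,15,has); (19,16,has); (20,2,has); (20,16,has); (20,17,has); (21,15,has); (21,16,has); (21,17,has)


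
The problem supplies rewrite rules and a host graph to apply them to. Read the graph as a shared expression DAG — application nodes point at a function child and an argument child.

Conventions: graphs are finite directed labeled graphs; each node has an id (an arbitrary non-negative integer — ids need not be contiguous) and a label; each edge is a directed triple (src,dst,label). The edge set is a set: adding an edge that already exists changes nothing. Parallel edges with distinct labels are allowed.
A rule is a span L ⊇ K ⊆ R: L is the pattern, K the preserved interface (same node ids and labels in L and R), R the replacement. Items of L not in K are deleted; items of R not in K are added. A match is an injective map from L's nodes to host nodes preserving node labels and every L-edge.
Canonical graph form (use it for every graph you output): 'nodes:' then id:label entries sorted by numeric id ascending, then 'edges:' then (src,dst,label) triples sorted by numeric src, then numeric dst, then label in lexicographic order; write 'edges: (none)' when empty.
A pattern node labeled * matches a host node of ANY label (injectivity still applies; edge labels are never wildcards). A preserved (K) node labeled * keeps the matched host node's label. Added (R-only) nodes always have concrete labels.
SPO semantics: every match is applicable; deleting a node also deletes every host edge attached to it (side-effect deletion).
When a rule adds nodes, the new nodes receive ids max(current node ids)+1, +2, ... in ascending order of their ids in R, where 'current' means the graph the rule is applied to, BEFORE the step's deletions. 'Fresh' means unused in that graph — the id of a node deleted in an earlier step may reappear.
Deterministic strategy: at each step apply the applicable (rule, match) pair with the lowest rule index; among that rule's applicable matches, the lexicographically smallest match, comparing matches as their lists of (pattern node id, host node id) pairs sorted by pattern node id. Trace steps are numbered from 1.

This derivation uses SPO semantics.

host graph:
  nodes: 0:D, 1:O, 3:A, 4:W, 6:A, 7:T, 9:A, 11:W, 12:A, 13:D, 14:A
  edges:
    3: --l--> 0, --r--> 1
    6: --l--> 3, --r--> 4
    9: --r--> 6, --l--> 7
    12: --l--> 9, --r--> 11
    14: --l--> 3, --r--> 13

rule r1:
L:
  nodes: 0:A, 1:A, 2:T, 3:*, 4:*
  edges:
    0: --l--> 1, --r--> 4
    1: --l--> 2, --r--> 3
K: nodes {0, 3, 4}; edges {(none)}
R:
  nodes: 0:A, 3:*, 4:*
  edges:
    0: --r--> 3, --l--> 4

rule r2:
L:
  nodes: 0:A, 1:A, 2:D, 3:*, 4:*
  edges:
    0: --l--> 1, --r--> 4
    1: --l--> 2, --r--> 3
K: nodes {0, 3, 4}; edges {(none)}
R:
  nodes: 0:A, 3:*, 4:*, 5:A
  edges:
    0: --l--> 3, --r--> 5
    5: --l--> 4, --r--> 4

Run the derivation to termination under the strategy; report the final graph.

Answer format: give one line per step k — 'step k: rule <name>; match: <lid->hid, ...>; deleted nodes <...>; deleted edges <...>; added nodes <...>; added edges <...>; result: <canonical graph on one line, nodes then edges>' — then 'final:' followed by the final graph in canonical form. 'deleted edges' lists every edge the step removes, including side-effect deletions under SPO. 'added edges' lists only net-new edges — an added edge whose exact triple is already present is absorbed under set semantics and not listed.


step 1: rule r1; match: 0->12, 1->9, 2->7, 3->6, 4->11; deleted nodes 7, 9; deleted edges (9,6,r); (9,7,l); (12,9,l); (12,11,r); added nodes (none); added edges (12,6,r); (12,11,l); result: nodes: 0:D, 1:O, 3:A, 4:W, 6:A, 11:W, 12:A, 13:D, 14:A edges: (3,0,l); (3,1,r); (6,3,l); (6,4,r); (12,6,r); (12,11,l); (14,3,l); (14,13,r)
step 2: rule r2; match: 0->6, 1->3, 2->0, 3->1, 4->4; deleted nodes 0, 3; deleted edges (3,0,l); (3,1,r); (6,3,l); (6,4,r); (14,3,l); added nodes 15; added edges (6,1,l); (6,15,r); (15,4,l); (15,4,r); result: nodes: 1:O, 4:W, 6:A, 11:W, 12:A, 13:D, 14:A, 15:A edges: (6,1,l); (6,15,r); (12,6,r); (12,11,l); (14,13,r); (15,4,l); (15,4,r)
final:
nodes: 1:O, 4:W, 6:A, 11:W, 12:A, 13:D, 14:A, 15:A
edges: (6,1,l); (6,15,r); (12,6,r); (12,11,l); (14,13,r); (15,4,l); (15,4,r)


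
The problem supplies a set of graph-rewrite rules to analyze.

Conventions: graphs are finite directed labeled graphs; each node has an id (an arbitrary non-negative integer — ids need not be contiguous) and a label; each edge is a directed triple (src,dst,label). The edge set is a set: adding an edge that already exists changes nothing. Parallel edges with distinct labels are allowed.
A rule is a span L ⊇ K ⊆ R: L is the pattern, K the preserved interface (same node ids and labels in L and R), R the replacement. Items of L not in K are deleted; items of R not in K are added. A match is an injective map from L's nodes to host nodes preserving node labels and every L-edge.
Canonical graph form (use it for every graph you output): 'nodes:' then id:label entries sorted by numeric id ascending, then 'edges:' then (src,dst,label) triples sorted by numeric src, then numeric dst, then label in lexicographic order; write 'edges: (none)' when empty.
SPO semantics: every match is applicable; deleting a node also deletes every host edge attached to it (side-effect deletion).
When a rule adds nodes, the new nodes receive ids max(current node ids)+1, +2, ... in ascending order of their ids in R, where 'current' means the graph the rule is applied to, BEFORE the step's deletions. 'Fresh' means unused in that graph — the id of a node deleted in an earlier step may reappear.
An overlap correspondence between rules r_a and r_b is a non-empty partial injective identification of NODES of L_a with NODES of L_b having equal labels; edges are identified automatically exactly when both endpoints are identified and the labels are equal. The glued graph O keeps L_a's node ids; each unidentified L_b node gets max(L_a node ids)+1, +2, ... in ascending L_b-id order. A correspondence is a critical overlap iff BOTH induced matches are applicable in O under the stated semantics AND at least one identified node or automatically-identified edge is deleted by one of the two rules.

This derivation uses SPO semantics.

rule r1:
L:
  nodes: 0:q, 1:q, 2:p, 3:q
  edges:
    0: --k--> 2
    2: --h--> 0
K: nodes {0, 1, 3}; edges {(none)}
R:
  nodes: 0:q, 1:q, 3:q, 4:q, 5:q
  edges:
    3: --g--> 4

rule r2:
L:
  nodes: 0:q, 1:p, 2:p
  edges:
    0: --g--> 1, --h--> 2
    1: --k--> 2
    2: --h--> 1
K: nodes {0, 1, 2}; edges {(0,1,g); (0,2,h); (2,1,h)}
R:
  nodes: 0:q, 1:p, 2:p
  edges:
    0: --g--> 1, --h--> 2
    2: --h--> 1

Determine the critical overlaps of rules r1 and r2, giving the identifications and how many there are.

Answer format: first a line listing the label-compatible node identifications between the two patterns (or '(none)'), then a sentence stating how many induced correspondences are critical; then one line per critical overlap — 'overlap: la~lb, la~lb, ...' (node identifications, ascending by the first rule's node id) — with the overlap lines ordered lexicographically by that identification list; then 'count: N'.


label-compatible node identifications between L(r1) and L(r2): 0~0, 1~0, 2~1, 2~2, 3~0
8 of the induced correspondences are critical overlaps of r1 and r2.
overlap: 0~0, 2~1
overlap: 0~0, 2~2
overlap: 1~0, 2~1
overlap: 1~0, 2~2
overlap: 2~1
overlap: 2~1, 3~0
overlap: 2~2
overlap: 2~2, 3~0
count: 8


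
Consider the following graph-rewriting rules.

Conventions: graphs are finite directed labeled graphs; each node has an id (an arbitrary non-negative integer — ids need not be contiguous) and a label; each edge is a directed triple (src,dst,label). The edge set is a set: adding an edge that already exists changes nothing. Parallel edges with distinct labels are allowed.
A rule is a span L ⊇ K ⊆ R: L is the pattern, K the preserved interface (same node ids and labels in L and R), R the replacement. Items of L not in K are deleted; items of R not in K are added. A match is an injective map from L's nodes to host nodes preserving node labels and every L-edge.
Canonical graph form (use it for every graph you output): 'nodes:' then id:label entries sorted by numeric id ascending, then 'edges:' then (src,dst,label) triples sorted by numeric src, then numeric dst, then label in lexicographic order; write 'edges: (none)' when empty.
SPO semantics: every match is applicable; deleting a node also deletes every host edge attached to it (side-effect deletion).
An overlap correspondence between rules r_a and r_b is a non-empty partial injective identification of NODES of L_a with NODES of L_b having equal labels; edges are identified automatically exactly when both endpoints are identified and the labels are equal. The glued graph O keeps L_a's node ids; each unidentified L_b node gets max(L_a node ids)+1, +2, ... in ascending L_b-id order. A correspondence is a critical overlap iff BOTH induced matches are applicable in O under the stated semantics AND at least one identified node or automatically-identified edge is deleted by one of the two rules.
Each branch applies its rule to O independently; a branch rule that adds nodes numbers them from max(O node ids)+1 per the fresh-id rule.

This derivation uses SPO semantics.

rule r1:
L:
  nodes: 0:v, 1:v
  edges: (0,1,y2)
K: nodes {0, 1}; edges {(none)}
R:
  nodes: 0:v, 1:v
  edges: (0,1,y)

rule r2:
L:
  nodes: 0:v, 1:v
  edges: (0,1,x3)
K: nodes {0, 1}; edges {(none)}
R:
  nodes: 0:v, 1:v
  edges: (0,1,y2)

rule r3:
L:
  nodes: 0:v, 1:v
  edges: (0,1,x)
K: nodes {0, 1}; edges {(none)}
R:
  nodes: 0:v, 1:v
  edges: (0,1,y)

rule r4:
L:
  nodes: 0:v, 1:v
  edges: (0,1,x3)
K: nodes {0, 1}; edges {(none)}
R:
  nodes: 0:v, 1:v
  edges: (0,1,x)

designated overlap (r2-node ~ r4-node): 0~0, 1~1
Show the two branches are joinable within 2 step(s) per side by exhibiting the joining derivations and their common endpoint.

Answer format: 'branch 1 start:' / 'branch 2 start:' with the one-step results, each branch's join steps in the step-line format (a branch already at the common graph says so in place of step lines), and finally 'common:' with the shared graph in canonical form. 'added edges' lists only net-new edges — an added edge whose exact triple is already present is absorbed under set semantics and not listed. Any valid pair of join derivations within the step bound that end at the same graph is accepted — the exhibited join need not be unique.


branch 1 start:
nodes: 0:v, 1:v
edges: (0,1,y2)
branch 2 start:
nodes: 0:v, 1:v
edges: (0,1,x)
branch 1 step 1: rule r1; match: 0->0, 1->1; deleted nodes (none); deleted edges (0,1,y2); added nodes (none); added edges (0,1,y); result: nodes: 0:v, 1:v edges: (0,1,y)
branch 2 step 1: rule r3; match: 0->0, 1->1; deleted nodes (none); deleted edges (0,1,x); added nodes (none); added edges (0,1,y); result: nodes: 0:v, 1:v edges: (0,1,y)
common:
nodes: 0:v, 1:v
edges: (0,1,y)
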